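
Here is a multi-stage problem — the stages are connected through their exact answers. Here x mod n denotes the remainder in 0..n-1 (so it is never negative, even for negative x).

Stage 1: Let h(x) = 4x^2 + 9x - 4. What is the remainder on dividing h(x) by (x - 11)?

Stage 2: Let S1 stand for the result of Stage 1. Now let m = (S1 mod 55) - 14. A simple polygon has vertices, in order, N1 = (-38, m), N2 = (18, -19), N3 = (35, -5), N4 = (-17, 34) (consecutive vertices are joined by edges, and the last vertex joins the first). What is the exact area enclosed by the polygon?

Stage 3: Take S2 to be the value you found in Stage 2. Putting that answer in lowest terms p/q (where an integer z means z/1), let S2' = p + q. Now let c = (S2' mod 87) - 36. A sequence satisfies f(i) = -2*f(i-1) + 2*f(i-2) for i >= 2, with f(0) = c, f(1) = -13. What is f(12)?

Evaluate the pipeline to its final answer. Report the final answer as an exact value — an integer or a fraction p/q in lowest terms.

Stage 1: remainder = value at the root: 4*(11)^2 + 9*(11)^1 - 4 = (484) + (99) + (-4) = 579; answer 579
Stage 2: S1 = 579; m = 15; cross terms: (-38*-19 - 18*15)=452, (18*-5 - 35*-19)=575, (35*34 - -17*-5)=1105, (-17*15 - -38*34)=1037; twice the area = |3169| = 3169; area = 3169/2; answer 3169/2
Stage 3: S2 = 3169/2; threaded value p + q = 3171; c = 3; f(2) = -2*(-13) + 2*(3) = 32; iterating: f(2)=32, f(3)=-90, f(4)=244, f(5)=-668, f(6)=1824, f(7)=-4984, f(8)=13616, f(9)=-37200, f(10)=101632, f(11)=-277664, f(12)=758592; answer 758592

758592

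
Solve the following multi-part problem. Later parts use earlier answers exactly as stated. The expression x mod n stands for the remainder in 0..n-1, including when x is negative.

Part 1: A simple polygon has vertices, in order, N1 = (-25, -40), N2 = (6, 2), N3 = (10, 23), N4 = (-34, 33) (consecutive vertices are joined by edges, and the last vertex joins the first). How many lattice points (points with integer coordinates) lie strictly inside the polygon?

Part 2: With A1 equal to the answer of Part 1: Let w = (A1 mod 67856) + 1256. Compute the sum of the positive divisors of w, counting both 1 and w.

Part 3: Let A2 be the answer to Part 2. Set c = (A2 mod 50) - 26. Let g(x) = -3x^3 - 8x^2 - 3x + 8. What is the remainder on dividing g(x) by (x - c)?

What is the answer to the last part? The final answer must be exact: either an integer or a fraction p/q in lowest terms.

-324

Part 1: cross terms: (-25*2 - 6*-40)=190, (6*23 - 10*2)=118, (10*33 - -34*23)=1112, (-34*-40 - -25*33)=2185; twice the area = |3605| = 3605; area = 3605/2; boundary points = 1 + 1 + 2 + 1 = 5; strictly interior points = area - boundary/2 + 1 = 1801; answer 1801
Part 2: A1 = 1801; w = 3057; 3057 = 3 * 1019; sigma = (1 + 3) * (1 + 1019) = 4 * 1020 = 4080; answer 4080
Part 3: A2 = 4080; c = 4; remainder = value at the root: -3*(4)^3 - 8*(4)^2 - 3*(4)^1 + 8 = (-192) + (-128) + (-12) + (8) = -324; answer -324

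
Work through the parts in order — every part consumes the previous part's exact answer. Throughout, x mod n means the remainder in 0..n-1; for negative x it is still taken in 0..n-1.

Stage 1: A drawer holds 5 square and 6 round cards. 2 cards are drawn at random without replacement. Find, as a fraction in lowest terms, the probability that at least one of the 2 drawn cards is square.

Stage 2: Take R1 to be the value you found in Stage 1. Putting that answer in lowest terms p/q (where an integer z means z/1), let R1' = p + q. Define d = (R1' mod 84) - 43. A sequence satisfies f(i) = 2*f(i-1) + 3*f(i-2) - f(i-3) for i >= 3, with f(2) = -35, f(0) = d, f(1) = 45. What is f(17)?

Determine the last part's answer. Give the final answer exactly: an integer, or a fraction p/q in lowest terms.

Stage 1: total draws C(11,2) = 55; complement C(6,2) = 15; favorable 55 - 15 = 40; P = 8/11; answer 8/11
Stage 2: R1 = 8/11; threaded value p + q = 19; d = -24; f(3) = 2*(-35) + 3*(45) - 1*(-24) = 89; iterating: f(3)=89, f(4)=28, f(5)=358, f(6)=711, f(7)=2468, f(8)=6711, f(9)=20115, f(10)=57895, f(11)=169424, f(12)=492418, f(13)=1435213, f(14)=4178256, f(15)=12169733, f(16)=35439021, f(17)=103208985; answer 103208985

103208985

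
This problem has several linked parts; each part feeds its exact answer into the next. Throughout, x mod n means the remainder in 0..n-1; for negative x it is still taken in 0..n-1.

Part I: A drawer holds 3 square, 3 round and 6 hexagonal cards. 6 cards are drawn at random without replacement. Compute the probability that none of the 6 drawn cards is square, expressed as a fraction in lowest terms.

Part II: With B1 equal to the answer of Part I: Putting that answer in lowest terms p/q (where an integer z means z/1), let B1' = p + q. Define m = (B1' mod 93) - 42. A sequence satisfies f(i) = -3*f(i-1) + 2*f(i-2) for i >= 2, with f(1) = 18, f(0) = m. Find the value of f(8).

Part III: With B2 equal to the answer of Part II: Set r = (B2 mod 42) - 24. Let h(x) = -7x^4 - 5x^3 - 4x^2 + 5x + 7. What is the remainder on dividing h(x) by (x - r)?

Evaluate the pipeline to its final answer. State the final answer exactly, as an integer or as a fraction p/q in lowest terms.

Part I: total draws C(12,6) = 924; favorable C(9,6) = 84; P = 1/11; answer 1/11
Part II: B1 = 1/11; threaded value p + q = 12; m = -30; f(2) = -3*(18) + 2*(-30) = -114; iterating: f(2)=-114, f(3)=378, f(4)=-1362, f(5)=4842, f(6)=-17250, f(7)=61434, f(8)=-218802; answer -218802
Part III: B2 = -218802; r = -6; remainder = value at the root: -7*(-6)^4 - 5*(-6)^3 - 4*(-6)^2 + 5*(-6)^1 + 7 = (-9072) + (1080) + (-144) + (-30) + (7) = -8159; answer -8159

-8159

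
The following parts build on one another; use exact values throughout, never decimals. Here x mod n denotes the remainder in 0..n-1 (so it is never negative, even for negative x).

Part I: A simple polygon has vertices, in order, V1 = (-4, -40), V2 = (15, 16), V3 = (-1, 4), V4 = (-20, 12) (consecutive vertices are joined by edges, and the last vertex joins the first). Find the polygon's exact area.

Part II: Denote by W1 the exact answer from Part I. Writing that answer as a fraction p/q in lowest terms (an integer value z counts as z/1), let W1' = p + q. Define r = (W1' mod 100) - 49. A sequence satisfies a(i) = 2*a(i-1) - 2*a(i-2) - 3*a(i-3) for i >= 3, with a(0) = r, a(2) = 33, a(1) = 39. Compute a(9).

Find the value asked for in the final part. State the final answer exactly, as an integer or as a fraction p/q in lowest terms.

Part I: cross terms: (-4*16 - 15*-40)=536, (15*4 - -1*16)=76, (-1*12 - -20*4)=68, (-20*-40 - -4*12)=848; twice the area = |1528| = 1528; area = 764; answer 764
Part II: W1 = 764; threaded value p + q = 765; r = 16; a(3) = 2*(33) - 2*(39) - 3*(16) = -60; iterating: a(3)=-60, a(4)=-303, a(5)=-585, a(6)=-384, a(7)=1311, a(8)=5145, a(9)=8820; answer 8820

8820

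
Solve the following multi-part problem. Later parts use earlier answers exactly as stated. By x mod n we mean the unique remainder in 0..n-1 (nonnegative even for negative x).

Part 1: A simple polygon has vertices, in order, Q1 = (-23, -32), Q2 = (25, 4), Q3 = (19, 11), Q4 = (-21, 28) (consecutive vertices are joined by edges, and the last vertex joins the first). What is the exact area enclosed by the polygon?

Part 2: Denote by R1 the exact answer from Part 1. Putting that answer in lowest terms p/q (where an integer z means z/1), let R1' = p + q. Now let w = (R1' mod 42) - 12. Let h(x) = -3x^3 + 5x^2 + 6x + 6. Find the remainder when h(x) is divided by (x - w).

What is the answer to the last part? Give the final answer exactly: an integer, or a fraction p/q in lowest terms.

-4386

Part 1: cross terms: (-23*4 - 25*-32)=708, (25*11 - 19*4)=199, (19*28 - -21*11)=763, (-21*-32 - -23*28)=1316; twice the area = |2986| = 2986; area = 1493; answer 1493
Part 2: R1 = 1493; threaded value p + q = 1494; w = 12; remainder = value at the root: -3*(12)^3 + 5*(12)^2 + 6*(12)^1 + 6 = (-5184) + (720) + (72) + (6) = -4386; answer -4386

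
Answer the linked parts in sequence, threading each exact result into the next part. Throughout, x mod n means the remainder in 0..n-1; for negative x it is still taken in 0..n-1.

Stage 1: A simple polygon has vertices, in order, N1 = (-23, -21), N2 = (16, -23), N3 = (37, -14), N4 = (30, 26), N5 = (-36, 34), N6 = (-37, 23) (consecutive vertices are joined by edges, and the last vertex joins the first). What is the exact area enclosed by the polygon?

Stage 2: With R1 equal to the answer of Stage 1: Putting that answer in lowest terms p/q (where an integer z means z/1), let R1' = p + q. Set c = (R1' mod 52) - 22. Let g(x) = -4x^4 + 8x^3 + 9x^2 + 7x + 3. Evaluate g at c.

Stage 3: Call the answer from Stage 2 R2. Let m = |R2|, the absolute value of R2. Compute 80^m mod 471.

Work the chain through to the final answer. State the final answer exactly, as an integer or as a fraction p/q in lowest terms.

401

Stage 1: cross terms: (-23*-23 - 16*-21)=865, (16*-14 - 37*-23)=627, (37*26 - 30*-14)=1382, (30*34 - -36*26)=1956, (-36*23 - -37*34)=430, (-37*-21 - -23*23)=1306; twice the area = |6566| = 6566; area = 3283; answer 3283
Stage 2: R1 = 3283; threaded value p + q = 3284; c = -14; -4*(-14)^4 + 8*(-14)^3 + 9*(-14)^2 + 7*(-14)^1 + 3 = (-153664) + (-21952) + (1764) + (-98) + (3) = -173947; answer -173947
Stage 3: R2 = -173947; m = 173947; squarings mod 471: 80^1=80, 80^2=277, 80^4=427, 80^8=52, 80^16=349, 80^32=283, 80^64=19, 80^128=361, 80^256=325, 80^512=121, 80^1024=40, 80^2048=187, 80^4096=115, 80^8192=37, 80^16384=427, 80^32768=52, 80^65536=349, 80^131072=283; 80^173947 = 80^1 * 80^2 * 80^8 * 80^16 * 80^32 * 80^64 * 80^256 * 80^512 * 80^1024 * 80^8192 * 80^32768 * 80^131072 = 401 (mod 471); answer 401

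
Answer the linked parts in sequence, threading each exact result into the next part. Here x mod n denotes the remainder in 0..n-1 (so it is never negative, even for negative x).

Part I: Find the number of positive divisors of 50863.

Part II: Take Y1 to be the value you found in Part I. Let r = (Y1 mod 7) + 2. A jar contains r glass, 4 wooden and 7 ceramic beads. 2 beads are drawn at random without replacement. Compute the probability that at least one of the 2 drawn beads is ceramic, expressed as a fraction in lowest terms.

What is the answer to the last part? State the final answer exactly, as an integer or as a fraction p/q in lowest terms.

Part I: 50863 = 19 * 2677; number of divisors = (1+1) * (1+1) = 4; answer 4
Part II: Y1 = 4; r = 6; total draws C(17,2) = 136; complement C(10,2) = 45; favorable 136 - 45 = 91; P = 91/136; answer 91/136

91/136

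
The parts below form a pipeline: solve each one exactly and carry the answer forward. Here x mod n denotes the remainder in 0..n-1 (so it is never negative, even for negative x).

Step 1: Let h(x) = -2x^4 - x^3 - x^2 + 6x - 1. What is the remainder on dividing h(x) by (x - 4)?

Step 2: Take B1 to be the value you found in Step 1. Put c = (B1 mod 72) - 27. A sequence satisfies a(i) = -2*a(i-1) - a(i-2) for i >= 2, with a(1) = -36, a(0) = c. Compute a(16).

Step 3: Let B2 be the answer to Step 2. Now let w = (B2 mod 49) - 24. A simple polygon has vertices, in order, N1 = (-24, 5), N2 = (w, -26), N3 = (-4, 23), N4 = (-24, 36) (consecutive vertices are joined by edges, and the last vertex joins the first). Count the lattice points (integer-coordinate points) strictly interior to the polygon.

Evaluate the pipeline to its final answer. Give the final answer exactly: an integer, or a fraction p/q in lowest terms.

Step 1: remainder = value at the root: -2*(4)^4 - 1*(4)^3 - 1*(4)^2 + 6*(4)^1 - 1 = (-512) + (-64) + (-16) + (24) + (-1) = -569; answer -569
Step 2: B1 = -569; c = -20; a(2) = -2*(-36) - 1*(-20) = 92; iterating: a(2)=92, a(3)=-148, a(4)=204, a(5)=-260, a(6)=316, a(7)=-372, a(8)=428, a(9)=-484, a(10)=540, a(11)=-596, a(12)=652, a(13)=-708, a(14)=764, a(15)=-820, a(16)=876; answer 876
Step 3: B2 = 876; w = 19; cross terms: (-24*-26 - 19*5)=529, (19*23 - -4*-26)=333, (-4*36 - -24*23)=408, (-24*5 - -24*36)=744; twice the area = |2014| = 2014; area = 1007; boundary points = 1 + 1 + 1 + 31 = 34; strictly interior points = area - boundary/2 + 1 = 991; answer 991

991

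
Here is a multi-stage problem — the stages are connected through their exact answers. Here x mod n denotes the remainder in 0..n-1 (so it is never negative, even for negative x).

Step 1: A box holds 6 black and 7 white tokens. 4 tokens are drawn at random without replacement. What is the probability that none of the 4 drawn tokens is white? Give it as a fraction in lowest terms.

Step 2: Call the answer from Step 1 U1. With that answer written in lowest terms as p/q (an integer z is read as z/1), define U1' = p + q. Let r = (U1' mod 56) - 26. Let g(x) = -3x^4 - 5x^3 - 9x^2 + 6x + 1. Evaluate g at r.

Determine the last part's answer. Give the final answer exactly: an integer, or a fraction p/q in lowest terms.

Step 1: total draws C(13,4) = 715; favorable C(6,4) = 15; P = 3/143; answer 3/143
Step 2: U1 = 3/143; threaded value p + q = 146; r = 8; -3*(8)^4 - 5*(8)^3 - 9*(8)^2 + 6*(8)^1 + 1 = (-12288) + (-2560) + (-576) + (48) + (1) = -15375; answer -15375

-15375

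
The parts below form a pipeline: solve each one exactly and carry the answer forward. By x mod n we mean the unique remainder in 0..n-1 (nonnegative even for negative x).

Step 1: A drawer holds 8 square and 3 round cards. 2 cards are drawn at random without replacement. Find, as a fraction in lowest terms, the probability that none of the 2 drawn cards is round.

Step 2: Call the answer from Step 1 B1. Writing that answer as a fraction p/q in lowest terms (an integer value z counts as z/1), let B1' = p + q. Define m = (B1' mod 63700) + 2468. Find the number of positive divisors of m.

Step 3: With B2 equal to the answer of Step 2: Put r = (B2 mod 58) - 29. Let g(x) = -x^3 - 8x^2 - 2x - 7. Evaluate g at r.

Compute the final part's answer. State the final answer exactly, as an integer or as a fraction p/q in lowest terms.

13898

Step 1: total draws C(11,2) = 55; favorable C(8,2) = 28; P = 28/55; answer 28/55
Step 2: B1 = 28/55; threaded value p + q = 83; m = 2551; 2551 is prime, so its only divisors are 1 and 2551; count = 2; answer 2
Step 3: B2 = 2; r = -27; -1*(-27)^3 - 8*(-27)^2 - 2*(-27)^1 - 7 = (19683) + (-5832) + (54) + (-7) = 13898; answer 13898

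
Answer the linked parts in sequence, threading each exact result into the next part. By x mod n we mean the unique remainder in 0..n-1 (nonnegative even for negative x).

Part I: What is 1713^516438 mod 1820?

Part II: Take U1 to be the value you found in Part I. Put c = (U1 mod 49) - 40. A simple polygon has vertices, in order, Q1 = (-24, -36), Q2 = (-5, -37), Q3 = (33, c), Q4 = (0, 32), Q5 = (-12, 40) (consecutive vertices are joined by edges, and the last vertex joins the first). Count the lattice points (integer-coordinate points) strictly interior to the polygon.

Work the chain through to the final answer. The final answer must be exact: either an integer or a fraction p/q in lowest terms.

2368

Part I: squarings mod 1820: 1713^1=1713, 1713^2=529, 1713^4=1381, 1713^8=1621, 1713^16=1381, 1713^32=1621, 1713^64=1381, 1713^128=1621, 1713^256=1381, 1713^512=1621, 1713^1024=1381, 1713^2048=1621, 1713^4096=1381, 1713^8192=1621, 1713^16384=1381, 1713^32768=1621, 1713^65536=1381, 1713^131072=1621, 1713^262144=1381; 1713^516438 = 1713^2 * 1713^4 * 1713^16 * 1713^64 * 1713^256 * 1713^8192 * 1713^16384 * 1713^32768 * 1713^65536 * 1713^131072 * 1713^262144 = 729 (mod 1820); answer 729
Part II: U1 = 729; c = 3; cross terms: (-24*-37 - -5*-36)=708, (-5*3 - 33*-37)=1206, (33*32 - 0*3)=1056, (0*40 - -12*32)=384, (-12*-36 - -24*40)=1392; twice the area = |4746| = 4746; area = 2373; boundary points = 1 + 2 + 1 + 4 + 4 = 12; strictly interior points = area - boundary/2 + 1 = 2368; answer 2368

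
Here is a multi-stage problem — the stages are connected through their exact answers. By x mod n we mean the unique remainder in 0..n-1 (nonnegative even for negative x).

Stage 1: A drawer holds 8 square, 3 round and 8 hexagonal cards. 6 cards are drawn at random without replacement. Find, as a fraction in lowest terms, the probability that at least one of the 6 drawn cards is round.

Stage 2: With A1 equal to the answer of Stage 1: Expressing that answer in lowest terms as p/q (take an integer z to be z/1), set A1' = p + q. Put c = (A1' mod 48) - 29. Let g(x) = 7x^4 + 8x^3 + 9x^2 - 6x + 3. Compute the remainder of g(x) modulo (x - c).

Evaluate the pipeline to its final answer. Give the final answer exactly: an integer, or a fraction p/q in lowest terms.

40881

Stage 1: total draws C(19,6) = 27132; complement C(16,6) = 8008; favorable 27132 - 8008 = 19124; P = 683/969; answer 683/969
Stage 2: A1 = 683/969; threaded value p + q = 1652; c = -9; remainder = value at the root: 7*(-9)^4 + 8*(-9)^3 + 9*(-9)^2 - 6*(-9)^1 + 3 = (45927) + (-5832) + (729) + (54) + (3) = 40881; answer 40881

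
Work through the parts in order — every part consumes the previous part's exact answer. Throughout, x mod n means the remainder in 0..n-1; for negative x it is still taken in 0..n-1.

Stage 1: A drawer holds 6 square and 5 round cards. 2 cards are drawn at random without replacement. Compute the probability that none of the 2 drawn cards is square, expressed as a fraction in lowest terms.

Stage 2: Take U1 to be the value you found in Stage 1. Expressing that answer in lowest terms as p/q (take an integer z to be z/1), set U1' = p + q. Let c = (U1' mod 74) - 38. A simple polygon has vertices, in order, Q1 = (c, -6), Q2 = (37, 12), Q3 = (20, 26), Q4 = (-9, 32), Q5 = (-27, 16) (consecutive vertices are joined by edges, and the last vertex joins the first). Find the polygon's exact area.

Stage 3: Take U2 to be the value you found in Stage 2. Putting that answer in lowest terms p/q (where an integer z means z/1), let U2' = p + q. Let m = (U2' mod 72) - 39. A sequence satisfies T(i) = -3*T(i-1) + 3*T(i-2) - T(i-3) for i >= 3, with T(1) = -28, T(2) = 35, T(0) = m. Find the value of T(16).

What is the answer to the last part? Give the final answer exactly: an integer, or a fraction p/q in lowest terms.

7189591954

Stage 1: total draws C(11,2) = 55; favorable C(5,2) = 10; P = 2/11; answer 2/11
Stage 2: U1 = 2/11; threaded value p + q = 13; c = -25; cross terms: (-25*12 - 37*-6)=-78, (37*26 - 20*12)=722, (20*32 - -9*26)=874, (-9*16 - -27*32)=720, (-27*-6 - -25*16)=562; twice the area = |2800| = 2800; area = 1400; answer 1400
Stage 3: U2 = 1400; threaded value p + q = 1401; m = -6; T(3) = -3*(35) + 3*(-28) - 1*(-6) = -183; iterating: T(3)=-183, T(4)=682, T(5)=-2630, T(6)=10119, T(7)=-38929, T(8)=149774, T(9)=-576228, T(10)=2216935, T(11)=-8529263, T(12)=32814822, T(13)=-126249190, T(14)=485721299, T(15)=-1868726289, T(16)=7189591954; answer 7189591954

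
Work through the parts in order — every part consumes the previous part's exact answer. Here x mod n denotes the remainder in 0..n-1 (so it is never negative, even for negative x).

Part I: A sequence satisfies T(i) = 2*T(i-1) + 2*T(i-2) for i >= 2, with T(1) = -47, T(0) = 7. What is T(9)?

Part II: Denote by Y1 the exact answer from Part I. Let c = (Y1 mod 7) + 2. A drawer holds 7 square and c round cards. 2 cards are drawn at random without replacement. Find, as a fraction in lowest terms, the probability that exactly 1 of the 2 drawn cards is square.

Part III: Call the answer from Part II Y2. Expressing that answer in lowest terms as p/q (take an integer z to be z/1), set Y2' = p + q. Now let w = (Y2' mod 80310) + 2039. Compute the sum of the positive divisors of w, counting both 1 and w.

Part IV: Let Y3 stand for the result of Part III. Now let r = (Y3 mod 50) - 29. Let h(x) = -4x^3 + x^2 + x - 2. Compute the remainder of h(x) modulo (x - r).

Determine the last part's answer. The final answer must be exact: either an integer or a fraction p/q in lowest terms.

Part I: T(2) = 2*(-47) + 2*(7) = -80; iterating: T(2)=-80, T(3)=-254, T(4)=-668, T(5)=-1844, T(6)=-5024, T(7)=-13736, T(8)=-37520, T(9)=-102512; answer -102512
Part II: Y1 = -102512; c = 5; total draws C(12,2) = 66; favorable C(7,1)*C(5,1) = 35; P = 35/66; answer 35/66
Part III: Y2 = 35/66; threaded value p + q = 101; w = 2140; 2140 = 2^2 * 5 * 107; sigma = (1 + 2 + 4) * (1 + 5) * (1 + 107) = 7 * 6 * 108 = 4536; answer 4536
Part IV: Y3 = 4536; r = 7; remainder = value at the root: -4*(7)^3 + 1*(7)^2 + 1*(7)^1 - 2 = (-1372) + (49) + (7) + (-2) = -1318; answer -1318

-1318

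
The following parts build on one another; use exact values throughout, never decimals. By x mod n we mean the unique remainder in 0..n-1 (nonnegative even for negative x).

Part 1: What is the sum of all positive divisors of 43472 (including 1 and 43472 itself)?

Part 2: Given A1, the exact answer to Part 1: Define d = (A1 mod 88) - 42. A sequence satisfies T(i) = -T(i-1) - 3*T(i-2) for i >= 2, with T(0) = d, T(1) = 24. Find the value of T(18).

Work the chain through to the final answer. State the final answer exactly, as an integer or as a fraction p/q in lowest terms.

165894

Part 1: 43472 = 2^4 * 11 * 13 * 19; sigma = (1 + 2 + 4 + 8 + 16) * (1 + 11) * (1 + 13) * (1 + 19) = 31 * 12 * 14 * 20 = 104160; answer 104160
Part 2: A1 = 104160; d = 14; T(2) = -1*(24) - 3*(14) = -66; iterating: T(2)=-66, T(3)=-6, T(4)=204, T(5)=-186, T(6)=-426, T(7)=984, T(8)=294, T(9)=-3246, T(10)=2364, T(11)=7374, T(12)=-14466, T(13)=-7656, T(14)=51054, T(15)=-28086, T(16)=-125076, T(17)=209334, T(18)=165894; answer 165894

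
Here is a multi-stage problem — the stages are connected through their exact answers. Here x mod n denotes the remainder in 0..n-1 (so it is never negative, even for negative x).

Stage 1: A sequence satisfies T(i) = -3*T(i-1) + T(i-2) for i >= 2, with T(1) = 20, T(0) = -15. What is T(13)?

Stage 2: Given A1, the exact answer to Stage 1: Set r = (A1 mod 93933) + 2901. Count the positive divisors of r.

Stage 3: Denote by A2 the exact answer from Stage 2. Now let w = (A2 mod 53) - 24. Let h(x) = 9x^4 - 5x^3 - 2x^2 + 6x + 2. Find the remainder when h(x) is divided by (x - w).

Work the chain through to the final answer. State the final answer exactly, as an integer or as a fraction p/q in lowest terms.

609698

Stage 1: T(2) = -3*(20) + 1*(-15) = -75; iterating: T(2)=-75, T(3)=245, T(4)=-810, T(5)=2675, T(6)=-8835, T(7)=29180, T(8)=-96375, T(9)=318305, T(10)=-1051290, T(11)=3472175, T(12)=-11467815, T(13)=37875620; answer 37875620
Stage 2: A1 = 37875620; r = 23522; 23522 = 2 * 19 * 619; number of divisors = (1+1) * (1+1) * (1+1) = 8; answer 8
Stage 3: A2 = 8; w = -16; remainder = value at the root: 9*(-16)^4 - 5*(-16)^3 - 2*(-16)^2 + 6*(-16)^1 + 2 = (589824) + (20480) + (-512) + (-96) + (2) = 609698; answer 609698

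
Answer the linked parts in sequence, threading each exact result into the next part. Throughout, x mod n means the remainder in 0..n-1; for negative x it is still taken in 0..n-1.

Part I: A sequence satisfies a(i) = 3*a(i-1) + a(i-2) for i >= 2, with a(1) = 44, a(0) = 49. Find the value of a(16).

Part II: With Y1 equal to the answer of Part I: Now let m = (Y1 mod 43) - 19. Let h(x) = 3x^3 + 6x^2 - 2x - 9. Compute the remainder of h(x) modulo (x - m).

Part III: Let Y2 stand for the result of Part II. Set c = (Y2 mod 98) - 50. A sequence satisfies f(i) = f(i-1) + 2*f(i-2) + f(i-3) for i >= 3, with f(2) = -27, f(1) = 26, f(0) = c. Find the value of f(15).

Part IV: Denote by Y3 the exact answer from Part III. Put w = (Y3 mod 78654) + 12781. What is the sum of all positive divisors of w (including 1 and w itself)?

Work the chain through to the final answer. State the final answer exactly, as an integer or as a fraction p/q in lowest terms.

Part I: a(2) = 3*(44) + 1*(49) = 181; iterating: a(2)=181, a(3)=587, a(4)=1942, a(5)=6413, a(6)=21181, a(7)=69956, a(8)=231049, a(9)=763103, a(10)=2520358, a(11)=8324177, a(12)=27492889, a(13)=90802844, a(14)=299901421, a(15)=990507107, a(16)=3271422742; answer 3271422742
Part II: Y1 = 3271422742; m = 9; remainder = value at the root: 3*(9)^3 + 6*(9)^2 - 2*(9)^1 - 9 = (2187) + (486) + (-18) + (-9) = 2646; answer 2646
Part III: Y2 = 2646; c = -50; f(3) = 1*(-27) + 2*(26) + 1*(-50) = -25; iterating: f(3)=-25, f(4)=-53, f(5)=-130, f(6)=-261, f(7)=-574, f(8)=-1226, f(9)=-2635, f(10)=-5661, f(11)=-12157, f(12)=-26114, f(13)=-56089, f(14)=-120474, f(15)=-258766; answer -258766
Part IV: Y3 = -258766; w = 68631; 68631 = 3 * 22877; sigma = (1 + 3) * (1 + 22877) = 4 * 22878 = 91512; answer 91512

91512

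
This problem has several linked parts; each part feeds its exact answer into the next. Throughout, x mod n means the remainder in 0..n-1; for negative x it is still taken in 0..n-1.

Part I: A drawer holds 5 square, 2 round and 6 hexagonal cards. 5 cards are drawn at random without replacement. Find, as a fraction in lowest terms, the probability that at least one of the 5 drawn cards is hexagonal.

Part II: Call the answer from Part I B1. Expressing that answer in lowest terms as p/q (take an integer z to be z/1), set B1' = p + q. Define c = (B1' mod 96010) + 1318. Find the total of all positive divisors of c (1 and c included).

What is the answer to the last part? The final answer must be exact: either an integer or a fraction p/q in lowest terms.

3146

Part I: total draws C(13,5) = 1287; complement C(7,5) = 21; favorable 1287 - 21 = 1266; P = 422/429; answer 422/429
Part II: B1 = 422/429; threaded value p + q = 851; c = 2169; 2169 = 3^2 * 241; sigma = (1 + 3 + 9) * (1 + 241) = 13 * 242 = 3146; answer 3146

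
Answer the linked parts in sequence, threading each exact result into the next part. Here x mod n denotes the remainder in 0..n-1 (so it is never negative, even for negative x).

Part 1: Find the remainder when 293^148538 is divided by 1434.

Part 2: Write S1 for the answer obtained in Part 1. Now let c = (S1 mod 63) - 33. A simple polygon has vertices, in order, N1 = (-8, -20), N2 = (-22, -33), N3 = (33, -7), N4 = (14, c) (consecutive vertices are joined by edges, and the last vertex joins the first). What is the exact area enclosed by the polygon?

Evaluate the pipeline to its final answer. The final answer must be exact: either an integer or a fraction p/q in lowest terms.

Part 1: squarings mod 1434: 293^1=293, 293^2=1243, 293^4=631, 293^8=943, 293^16=169, 293^32=1315, 293^64=1255, 293^128=493, 293^256=703, 293^512=913, 293^1024=415, 293^2048=145, 293^4096=949, 293^8192=49, 293^16384=967, 293^32768=121, 293^65536=301, 293^131072=259; 293^148538 = 293^2 * 293^8 * 293^16 * 293^32 * 293^1024 * 293^16384 * 293^131072 = 421 (mod 1434); answer 421
Part 2: S1 = 421; c = 10; cross terms: (-8*-33 - -22*-20)=-176, (-22*-7 - 33*-33)=1243, (33*10 - 14*-7)=428, (14*-20 - -8*10)=-200; twice the area = |1295| = 1295; area = 1295/2; answer 1295/2

1295/2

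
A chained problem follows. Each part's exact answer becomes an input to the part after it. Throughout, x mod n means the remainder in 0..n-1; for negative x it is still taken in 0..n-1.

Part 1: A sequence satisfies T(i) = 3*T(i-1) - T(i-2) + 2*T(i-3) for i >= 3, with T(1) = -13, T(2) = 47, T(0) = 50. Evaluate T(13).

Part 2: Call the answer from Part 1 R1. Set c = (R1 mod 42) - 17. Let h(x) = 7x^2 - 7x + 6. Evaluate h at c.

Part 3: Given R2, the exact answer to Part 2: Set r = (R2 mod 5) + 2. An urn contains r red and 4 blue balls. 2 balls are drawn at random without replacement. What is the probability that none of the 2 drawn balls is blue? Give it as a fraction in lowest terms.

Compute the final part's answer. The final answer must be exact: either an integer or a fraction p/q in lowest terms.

1/7

Part 1: T(3) = 3*(47) - 1*(-13) + 2*(50) = 254; iterating: T(3)=254, T(4)=689, T(5)=1907, T(6)=5540, T(7)=16091, T(8)=46547, T(9)=134630, T(10)=389525, T(11)=1127039, T(12)=3260852, T(13)=9434567; answer 9434567
Part 2: R1 = 9434567; c = 6; 7*(6)^2 - 7*(6)^1 + 6 = (252) + (-42) + (6) = 216; answer 216
Part 3: R2 = 216; r = 3; total draws C(7,2) = 21; favorable C(3,2) = 3; P = 1/7; answer 1/7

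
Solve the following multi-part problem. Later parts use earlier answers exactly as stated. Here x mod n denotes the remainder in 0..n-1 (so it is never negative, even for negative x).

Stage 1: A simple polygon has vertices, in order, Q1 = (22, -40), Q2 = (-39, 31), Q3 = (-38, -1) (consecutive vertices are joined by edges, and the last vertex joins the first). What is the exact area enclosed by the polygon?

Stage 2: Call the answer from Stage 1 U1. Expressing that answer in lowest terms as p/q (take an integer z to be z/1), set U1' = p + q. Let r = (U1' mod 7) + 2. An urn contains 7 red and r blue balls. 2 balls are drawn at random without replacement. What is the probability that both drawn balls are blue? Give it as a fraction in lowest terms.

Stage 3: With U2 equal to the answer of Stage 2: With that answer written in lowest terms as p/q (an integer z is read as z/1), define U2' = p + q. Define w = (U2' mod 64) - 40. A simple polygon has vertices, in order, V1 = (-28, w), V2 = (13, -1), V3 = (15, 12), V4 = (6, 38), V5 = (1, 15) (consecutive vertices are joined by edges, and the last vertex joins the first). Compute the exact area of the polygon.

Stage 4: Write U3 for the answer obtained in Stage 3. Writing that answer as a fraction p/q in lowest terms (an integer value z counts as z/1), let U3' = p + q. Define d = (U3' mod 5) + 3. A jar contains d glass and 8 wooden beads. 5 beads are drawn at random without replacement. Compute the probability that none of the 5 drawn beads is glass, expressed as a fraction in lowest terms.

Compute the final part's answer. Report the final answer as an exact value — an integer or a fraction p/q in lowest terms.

56/1287

Stage 1: cross terms: (22*31 - -39*-40)=-878, (-39*-1 - -38*31)=1217, (-38*-40 - 22*-1)=1542; twice the area = |1881| = 1881; area = 1881/2; answer 1881/2
Stage 2: U1 = 1881/2; threaded value p + q = 1883; r = 2; total draws C(9,2) = 36; favorable C(2,2) = 1; P = 1/36; answer 1/36
Stage 3: U2 = 1/36; threaded value p + q = 37; w = -3; cross terms: (-28*-1 - 13*-3)=67, (13*12 - 15*-1)=171, (15*38 - 6*12)=498, (6*15 - 1*38)=52, (1*-3 - -28*15)=417; twice the area = |1205| = 1205; area = 1205/2; answer 1205/2
Stage 4: U3 = 1205/2; threaded value p + q = 1207; d = 5; total draws C(13,5) = 1287; favorable C(8,5) = 56; P = 56/1287; answer 56/1287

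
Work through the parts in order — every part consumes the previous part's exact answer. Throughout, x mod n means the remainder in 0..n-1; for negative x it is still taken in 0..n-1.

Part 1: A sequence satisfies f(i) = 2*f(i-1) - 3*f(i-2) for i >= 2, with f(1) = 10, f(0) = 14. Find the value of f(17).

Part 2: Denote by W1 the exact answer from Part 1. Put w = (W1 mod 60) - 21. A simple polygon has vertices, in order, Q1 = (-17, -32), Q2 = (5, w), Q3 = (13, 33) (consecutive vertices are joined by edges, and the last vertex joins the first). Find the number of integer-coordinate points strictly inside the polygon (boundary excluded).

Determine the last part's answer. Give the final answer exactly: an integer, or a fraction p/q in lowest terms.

209

Part 1: f(2) = 2*(10) - 3*(14) = -22; iterating: f(2)=-22, f(3)=-74, f(4)=-82, f(5)=58, f(6)=362, f(7)=550, f(8)=14, f(9)=-1622, f(10)=-3286, f(11)=-1706, f(12)=6446, f(13)=18010, f(14)=16682, f(15)=-20666, f(16)=-91378, f(17)=-120758; answer -120758
Part 2: W1 = -120758; w = 1; cross terms: (-17*1 - 5*-32)=143, (5*33 - 13*1)=152, (13*-32 - -17*33)=145; twice the area = |440| = 440; area = 220; boundary points = 11 + 8 + 5 = 24; strictly interior points = area - boundary/2 + 1 = 209; answer 209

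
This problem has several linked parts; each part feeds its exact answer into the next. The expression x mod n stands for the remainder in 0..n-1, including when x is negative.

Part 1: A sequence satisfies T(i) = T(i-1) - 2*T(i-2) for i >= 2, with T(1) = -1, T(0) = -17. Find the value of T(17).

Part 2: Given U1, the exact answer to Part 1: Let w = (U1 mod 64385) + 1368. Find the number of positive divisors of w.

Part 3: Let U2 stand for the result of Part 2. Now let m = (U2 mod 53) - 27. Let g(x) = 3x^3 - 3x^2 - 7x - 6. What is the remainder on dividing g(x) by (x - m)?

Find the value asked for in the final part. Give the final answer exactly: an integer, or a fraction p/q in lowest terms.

-48581

Part 1: T(2) = 1*(-1) - 2*(-17) = 33; iterating: T(2)=33, T(3)=35, T(4)=-31, T(5)=-101, T(6)=-39, T(7)=163, T(8)=241, T(9)=-85, T(10)=-567, T(11)=-397, T(12)=737, T(13)=1531, T(14)=57, T(15)=-3005, T(16)=-3119, T(17)=2891; answer 2891
Part 2: U1 = 2891; w = 4259; 4259 is prime, so its only divisors are 1 and 4259; count = 2; answer 2
Part 3: U2 = 2; m = -25; remainder = value at the root: 3*(-25)^3 - 3*(-25)^2 - 7*(-25)^1 - 6 = (-46875) + (-1875) + (175) + (-6) = -48581; answer -48581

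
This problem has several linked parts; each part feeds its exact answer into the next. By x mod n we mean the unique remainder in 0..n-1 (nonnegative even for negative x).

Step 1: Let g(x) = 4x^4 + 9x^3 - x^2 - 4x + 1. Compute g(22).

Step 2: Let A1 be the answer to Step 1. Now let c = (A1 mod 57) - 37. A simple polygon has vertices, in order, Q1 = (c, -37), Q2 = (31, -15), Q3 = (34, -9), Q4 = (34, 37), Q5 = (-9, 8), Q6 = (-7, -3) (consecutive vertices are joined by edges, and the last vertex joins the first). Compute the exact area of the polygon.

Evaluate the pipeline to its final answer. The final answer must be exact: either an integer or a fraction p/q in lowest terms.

Step 1: 4*(22)^4 + 9*(22)^3 - 1*(22)^2 - 4*(22)^1 + 1 = (937024) + (95832) + (-484) + (-88) + (1) = 1032285; answer 1032285
Step 2: A1 = 1032285; c = -22; cross terms: (-22*-15 - 31*-37)=1477, (31*-9 - 34*-15)=231, (34*37 - 34*-9)=1564, (34*8 - -9*37)=605, (-9*-3 - -7*8)=83, (-7*-37 - -22*-3)=193; twice the area = |4153| = 4153; area = 4153/2; answer 4153/2

4153/2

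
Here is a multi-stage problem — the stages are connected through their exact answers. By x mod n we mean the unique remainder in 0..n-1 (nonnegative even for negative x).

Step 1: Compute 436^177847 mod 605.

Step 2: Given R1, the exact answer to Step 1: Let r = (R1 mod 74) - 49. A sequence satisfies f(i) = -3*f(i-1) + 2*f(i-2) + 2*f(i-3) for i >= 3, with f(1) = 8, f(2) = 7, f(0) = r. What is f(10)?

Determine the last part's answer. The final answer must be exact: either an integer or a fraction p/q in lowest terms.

538159

Step 1: squarings mod 605: 436^1=436, 436^2=126, 436^4=146, 436^8=141, 436^16=521, 436^32=401, 436^64=476, 436^128=306, 436^256=466, 436^512=566, 436^1024=311, 436^2048=526, 436^4096=191, 436^8192=181, 436^16384=91, 436^32768=416, 436^65536=26, 436^131072=71; 436^177847 = 436^1 * 436^2 * 436^4 * 436^16 * 436^32 * 436^128 * 436^512 * 436^1024 * 436^4096 * 436^8192 * 436^32768 * 436^131072 = 446 (mod 605); answer 446
Step 2: R1 = 446; r = -47; f(3) = -3*(7) + 2*(8) + 2*(-47) = -99; iterating: f(3)=-99, f(4)=327, f(5)=-1165, f(6)=3951, f(7)=-13529, f(8)=46159, f(9)=-157633, f(10)=538159; answer 538159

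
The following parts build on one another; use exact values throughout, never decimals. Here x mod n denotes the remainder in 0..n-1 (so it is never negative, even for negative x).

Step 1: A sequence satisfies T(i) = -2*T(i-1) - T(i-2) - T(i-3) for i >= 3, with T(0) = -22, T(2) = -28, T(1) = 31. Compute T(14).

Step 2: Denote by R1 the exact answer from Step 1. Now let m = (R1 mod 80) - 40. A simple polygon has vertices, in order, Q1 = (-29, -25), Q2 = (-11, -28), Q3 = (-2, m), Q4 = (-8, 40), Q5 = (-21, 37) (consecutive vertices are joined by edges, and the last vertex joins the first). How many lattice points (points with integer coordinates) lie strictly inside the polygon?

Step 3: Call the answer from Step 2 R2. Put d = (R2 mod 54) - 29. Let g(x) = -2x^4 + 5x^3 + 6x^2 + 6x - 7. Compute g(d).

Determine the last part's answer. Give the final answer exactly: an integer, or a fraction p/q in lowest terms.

Step 1: T(3) = -2*(-28) - 1*(31) - 1*(-22) = 47; iterating: T(3)=47, T(4)=-97, T(5)=175, T(6)=-300, T(7)=522, T(8)=-919, T(9)=1616, T(10)=-2835, T(11)=4973, T(12)=-8727, T(13)=15316, T(14)=-26878; answer -26878
Step 2: R1 = -26878; m = -38; cross terms: (-29*-28 - -11*-25)=537, (-11*-38 - -2*-28)=362, (-2*40 - -8*-38)=-384, (-8*37 - -21*40)=544, (-21*-25 - -29*37)=1598; twice the area = |2657| = 2657; area = 2657/2; boundary points = 3 + 1 + 6 + 1 + 2 = 13; strictly interior points = area - boundary/2 + 1 = 1323; answer 1323
Step 3: R2 = 1323; d = -2; -2*(-2)^4 + 5*(-2)^3 + 6*(-2)^2 + 6*(-2)^1 - 7 = (-32) + (-40) + (24) + (-12) + (-7) = -67; answer -67

-67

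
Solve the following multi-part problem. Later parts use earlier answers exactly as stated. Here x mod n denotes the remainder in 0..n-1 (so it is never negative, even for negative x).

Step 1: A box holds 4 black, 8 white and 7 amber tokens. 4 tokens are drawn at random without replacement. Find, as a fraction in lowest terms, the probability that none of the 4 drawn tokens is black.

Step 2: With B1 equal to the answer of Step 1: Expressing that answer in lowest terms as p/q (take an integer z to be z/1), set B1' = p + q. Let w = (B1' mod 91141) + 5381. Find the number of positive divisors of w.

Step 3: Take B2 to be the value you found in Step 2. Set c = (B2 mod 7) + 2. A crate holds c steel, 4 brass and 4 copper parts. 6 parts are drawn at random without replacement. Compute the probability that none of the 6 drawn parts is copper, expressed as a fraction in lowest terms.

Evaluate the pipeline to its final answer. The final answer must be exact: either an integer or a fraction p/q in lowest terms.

6/65

Step 1: total draws C(19,4) = 3876; favorable C(15,4) = 1365; P = 455/1292; answer 455/1292
Step 2: B1 = 455/1292; threaded value p + q = 1747; w = 7128; 7128 = 2^3 * 3^4 * 11; number of divisors = (3+1) * (4+1) * (1+1) = 40; answer 40
Step 3: B2 = 40; c = 7; total draws C(15,6) = 5005; favorable C(11,6) = 462; P = 6/65; answer 6/65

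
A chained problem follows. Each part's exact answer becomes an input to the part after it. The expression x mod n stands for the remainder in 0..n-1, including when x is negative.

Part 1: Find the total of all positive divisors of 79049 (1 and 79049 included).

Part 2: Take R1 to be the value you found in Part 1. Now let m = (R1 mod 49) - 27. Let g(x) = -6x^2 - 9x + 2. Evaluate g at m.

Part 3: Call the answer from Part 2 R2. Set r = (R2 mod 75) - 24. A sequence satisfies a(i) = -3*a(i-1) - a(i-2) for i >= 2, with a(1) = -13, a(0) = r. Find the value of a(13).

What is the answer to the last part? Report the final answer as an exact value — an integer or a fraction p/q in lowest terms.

-372541

Part 1: 79049 = 137 * 577; sigma = (1 + 137) * (1 + 577) = 138 * 578 = 79764; answer 79764
Part 2: R1 = 79764; m = 14; -6*(14)^2 - 9*(14)^1 + 2 = (-1176) + (-126) + (2) = -1300; answer -1300
Part 3: R2 = -1300; r = 26; a(2) = -3*(-13) - 1*(26) = 13; iterating: a(2)=13, a(3)=-26, a(4)=65, a(5)=-169, a(6)=442, a(7)=-1157, a(8)=3029, a(9)=-7930, a(10)=20761, a(11)=-54353, a(12)=142298, a(13)=-372541; answer -372541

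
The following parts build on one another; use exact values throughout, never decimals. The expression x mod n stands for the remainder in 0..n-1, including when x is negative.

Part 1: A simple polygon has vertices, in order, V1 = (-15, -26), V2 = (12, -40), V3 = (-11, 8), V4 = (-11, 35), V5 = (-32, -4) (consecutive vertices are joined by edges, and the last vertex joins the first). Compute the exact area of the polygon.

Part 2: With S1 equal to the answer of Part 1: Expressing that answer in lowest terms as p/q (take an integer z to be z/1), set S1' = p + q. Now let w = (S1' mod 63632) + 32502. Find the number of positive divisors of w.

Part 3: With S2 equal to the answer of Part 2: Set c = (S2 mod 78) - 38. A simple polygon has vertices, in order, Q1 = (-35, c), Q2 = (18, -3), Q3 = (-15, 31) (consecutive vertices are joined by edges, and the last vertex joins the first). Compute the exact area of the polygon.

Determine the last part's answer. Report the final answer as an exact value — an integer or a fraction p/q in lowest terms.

2825/2

Part 1: cross terms: (-15*-40 - 12*-26)=912, (12*8 - -11*-40)=-344, (-11*35 - -11*8)=-297, (-11*-4 - -32*35)=1164, (-32*-26 - -15*-4)=772; twice the area = |2207| = 2207; area = 2207/2; answer 2207/2
Part 2: S1 = 2207/2; threaded value p + q = 2209; w = 34711; 34711 = 103 * 337; number of divisors = (1+1) * (1+1) = 4; answer 4
Part 3: S2 = 4; c = -34; cross terms: (-35*-3 - 18*-34)=717, (18*31 - -15*-3)=513, (-15*-34 - -35*31)=1595; twice the area = |2825| = 2825; area = 2825/2; answer 2825/2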